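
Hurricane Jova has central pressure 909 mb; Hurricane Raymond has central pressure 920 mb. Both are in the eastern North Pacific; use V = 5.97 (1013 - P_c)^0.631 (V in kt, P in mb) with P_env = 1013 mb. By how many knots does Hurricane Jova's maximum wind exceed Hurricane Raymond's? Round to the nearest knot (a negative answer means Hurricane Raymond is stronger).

8 kt

Hurricane Jova: ΔP = 104; V ≈ 5.97 × 104^0.631 ≈ 111.87 kt.
Hurricane Raymond: ΔP = 93; V ≈ 5.97 × 93^0.631 ≈ 104.25 kt.
Difference ≈ 111.87 − 104.25 = 7.62 → 8 kt.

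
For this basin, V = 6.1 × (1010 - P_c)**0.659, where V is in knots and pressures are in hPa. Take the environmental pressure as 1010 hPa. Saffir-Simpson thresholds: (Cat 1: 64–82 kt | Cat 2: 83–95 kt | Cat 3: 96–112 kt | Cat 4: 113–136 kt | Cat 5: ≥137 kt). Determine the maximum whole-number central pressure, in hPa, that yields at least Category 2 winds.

Category 2 begins at V = 83 kt.
Required ΔP = (83/6.1)^(1/0.659) = 13.607^1.517 ≈ 52.53 hPa.
P_c ≤ 1010 − 52.53 = 957.47, so the highest integer P_c is 957 hPa.

957 hPa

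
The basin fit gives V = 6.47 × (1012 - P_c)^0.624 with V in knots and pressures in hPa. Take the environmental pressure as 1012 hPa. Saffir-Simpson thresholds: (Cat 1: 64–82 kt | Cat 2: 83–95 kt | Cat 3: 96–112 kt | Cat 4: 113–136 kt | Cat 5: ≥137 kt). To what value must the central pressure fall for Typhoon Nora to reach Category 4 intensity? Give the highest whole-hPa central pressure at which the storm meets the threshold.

914 hPa

Category 4 begins at V = 113 kt.
Required ΔP = (113/6.47)^(1/0.624) = 17.465^1.603 ≈ 97.87 hPa.
P_c ≤ 1012 − 97.87 = 914.13, so the highest integer P_c is 914 hPa.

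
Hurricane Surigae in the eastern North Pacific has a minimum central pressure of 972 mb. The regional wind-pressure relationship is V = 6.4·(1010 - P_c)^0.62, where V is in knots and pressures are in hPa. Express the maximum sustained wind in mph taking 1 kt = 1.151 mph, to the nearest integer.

ΔP = 1010 − 972 = 38 mb.
V ≈ 6.4 × 38^0.62 = 6.4 × 9.538 ≈ 61.044 kt.
61.044 × 1.151 ≈ 70.26 mph → 70 mph.

70 mph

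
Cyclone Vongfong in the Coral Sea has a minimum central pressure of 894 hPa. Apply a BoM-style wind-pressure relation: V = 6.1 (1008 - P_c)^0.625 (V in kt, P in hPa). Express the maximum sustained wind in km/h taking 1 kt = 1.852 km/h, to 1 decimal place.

218.0 km/h

ΔP = 1008 − 894 = 114 hPa.
V ≈ 6.1 × 114^0.625 = 6.1 × 19.300 ≈ 117.732 kt.
117.732 × 1.852 ≈ 218.04 km/h → 218.0 km/h.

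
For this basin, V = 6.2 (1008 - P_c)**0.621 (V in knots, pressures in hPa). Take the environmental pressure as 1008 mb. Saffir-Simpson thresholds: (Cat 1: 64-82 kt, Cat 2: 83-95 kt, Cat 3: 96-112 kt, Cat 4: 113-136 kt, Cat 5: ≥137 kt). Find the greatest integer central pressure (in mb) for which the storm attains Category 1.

965 mb

Category 1 begins at V = 64 kt.
Required ΔP = (64/6.2)^(1/0.621) = 10.323^1.610 ≈ 42.91 mb.
P_c ≤ 1008 − 42.91 = 965.09, so the highest integer P_c is 965 mb.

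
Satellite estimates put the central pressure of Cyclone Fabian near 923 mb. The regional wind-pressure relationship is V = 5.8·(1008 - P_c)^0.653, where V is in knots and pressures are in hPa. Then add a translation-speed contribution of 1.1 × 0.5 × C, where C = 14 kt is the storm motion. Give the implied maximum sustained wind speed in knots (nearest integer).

113 kt

ΔP = 1008 − 923 = 85 mb.
85^0.653 ≈ 18.193.
V ≈ 5.8 × 18.193 ≈ 105.5 kt.
Translation term: 1.1 × 0.5 × 14 = 7.7 kt.
Corrected V ≈ 113.2 kt → 113 kt.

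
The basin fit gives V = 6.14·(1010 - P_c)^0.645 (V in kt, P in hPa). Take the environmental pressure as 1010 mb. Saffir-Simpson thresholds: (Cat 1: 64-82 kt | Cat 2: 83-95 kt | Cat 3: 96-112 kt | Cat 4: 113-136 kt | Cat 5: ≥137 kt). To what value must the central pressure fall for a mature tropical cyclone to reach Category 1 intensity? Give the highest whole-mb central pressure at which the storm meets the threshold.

972 mb

Category 1 begins at V = 64 kt.
Required ΔP = (64/6.14)^(1/0.645) = 10.423^1.550 ≈ 37.87 mb.
P_c ≤ 1010 − 37.87 = 972.13, so the highest integer P_c is 972 mb.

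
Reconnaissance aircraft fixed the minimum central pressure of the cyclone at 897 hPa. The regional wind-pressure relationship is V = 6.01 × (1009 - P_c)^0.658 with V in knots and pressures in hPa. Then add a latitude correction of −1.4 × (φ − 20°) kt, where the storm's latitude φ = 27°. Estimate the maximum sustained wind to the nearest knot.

124 kt

ΔP = 1009 − 897 = 112 hPa.
112^0.658 ≈ 22.304.
V ≈ 6.01 × 22.304 ≈ 134.0 kt.
Latitude correction: −1.4 × (27 − 20) = -9.8 kt.
Corrected V ≈ 124.2 kt → 124 kt.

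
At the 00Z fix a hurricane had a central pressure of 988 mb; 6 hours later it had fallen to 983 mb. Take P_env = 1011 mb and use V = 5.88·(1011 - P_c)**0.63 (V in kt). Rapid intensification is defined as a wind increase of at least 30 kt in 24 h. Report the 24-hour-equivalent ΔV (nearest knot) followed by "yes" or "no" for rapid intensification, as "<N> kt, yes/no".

22 kt, no

V₁: ΔP = 23, V ≈ 5.88 × 23^0.63 ≈ 42.39 kt.
V₂: ΔP = 28, V ≈ 5.88 × 28^0.63 ≈ 47.98 kt.
ΔV over 6 h = 5.59 kt → 24 h equivalent = 5.59 × 24/6 ≈ 22.36 kt.
22 kt < 30 kt ⇒ not rapid intensification.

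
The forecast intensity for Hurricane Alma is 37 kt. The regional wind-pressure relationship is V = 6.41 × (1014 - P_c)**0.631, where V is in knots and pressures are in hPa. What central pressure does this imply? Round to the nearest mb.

998 mb

ΔP = (V / 6.41)^(1/0.631) = (37/6.41)^1.585.
37/6.41 = 5.772; 5.772^1.585 ≈ 16.09 mb.
P_c = 1014 − 16.09 = 997.91 ≈ 998 mb.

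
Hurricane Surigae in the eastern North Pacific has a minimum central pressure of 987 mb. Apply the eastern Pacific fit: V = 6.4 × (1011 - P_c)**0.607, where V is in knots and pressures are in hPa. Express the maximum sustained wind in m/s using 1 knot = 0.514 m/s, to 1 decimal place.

22.6 m/s

ΔP = 1011 − 987 = 24 mb.
V ≈ 6.4 × 24^0.607 = 6.4 × 6.883 ≈ 44.052 kt.
44.052 × 0.514 ≈ 22.64 m/s → 22.6 m/s.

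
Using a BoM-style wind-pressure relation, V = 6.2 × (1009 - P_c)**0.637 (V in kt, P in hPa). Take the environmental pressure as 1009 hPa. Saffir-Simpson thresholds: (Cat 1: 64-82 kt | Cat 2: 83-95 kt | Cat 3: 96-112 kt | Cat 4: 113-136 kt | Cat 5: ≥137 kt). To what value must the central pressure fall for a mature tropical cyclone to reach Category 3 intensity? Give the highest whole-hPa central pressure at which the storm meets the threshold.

935 hPa

Category 3 begins at V = 96 kt.
Required ΔP = (96/6.2)^(1/0.637) = 15.484^1.570 ≈ 73.78 hPa.
P_c ≤ 1009 − 73.78 = 935.22, so the highest integer P_c is 935 hPa.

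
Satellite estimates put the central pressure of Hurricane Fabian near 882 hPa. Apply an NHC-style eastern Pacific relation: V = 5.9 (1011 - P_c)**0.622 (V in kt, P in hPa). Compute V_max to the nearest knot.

ΔP = 1011 − 882 = 129 hPa.
129^0.622 ≈ 20.549.
V ≈ 5.9 × 20.549 ≈ 121.2 kt.

121 kt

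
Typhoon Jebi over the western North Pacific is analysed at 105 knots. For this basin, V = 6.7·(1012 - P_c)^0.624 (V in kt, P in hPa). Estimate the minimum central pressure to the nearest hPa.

930 hPa

ΔP = (V / 6.7)^(1/0.624) = (105/6.7)^1.603.
105/6.7 = 15.672; 15.672^1.603 ≈ 82.27 hPa.
P_c = 1012 − 82.27 = 929.73 ≈ 930 hPa.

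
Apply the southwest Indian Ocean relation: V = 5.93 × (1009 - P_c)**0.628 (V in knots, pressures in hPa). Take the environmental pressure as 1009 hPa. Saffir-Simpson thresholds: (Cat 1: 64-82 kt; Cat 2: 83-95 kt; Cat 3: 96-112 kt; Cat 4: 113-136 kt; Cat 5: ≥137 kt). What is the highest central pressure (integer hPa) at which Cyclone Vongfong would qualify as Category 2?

942 hPa

Category 2 begins at V = 83 kt.
Required ΔP = (83/5.93)^(1/0.628) = 13.997^1.592 ≈ 66.82 hPa.
P_c ≤ 1009 − 66.82 = 942.18, so the highest integer P_c is 942 hPa.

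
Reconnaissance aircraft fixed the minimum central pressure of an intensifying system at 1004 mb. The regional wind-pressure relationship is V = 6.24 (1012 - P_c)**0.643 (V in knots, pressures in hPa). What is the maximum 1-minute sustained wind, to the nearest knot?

ΔP = 1012 − 1004 = 8 mb.
8^0.643 ≈ 3.808.
V ≈ 6.24 × 3.808 ≈ 23.8 kt.

24 kt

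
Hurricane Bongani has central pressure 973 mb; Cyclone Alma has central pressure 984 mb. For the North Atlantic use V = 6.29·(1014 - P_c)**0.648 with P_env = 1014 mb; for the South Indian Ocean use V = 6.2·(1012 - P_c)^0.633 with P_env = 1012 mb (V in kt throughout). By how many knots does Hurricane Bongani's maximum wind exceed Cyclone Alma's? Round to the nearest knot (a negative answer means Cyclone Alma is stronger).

Hurricane Bongani: ΔP = 41; V ≈ 6.29 × 41^0.648 ≈ 69.78 kt.
Cyclone Alma: ΔP = 28; V ≈ 6.2 × 28^0.633 ≈ 51.10 kt.
Difference ≈ 69.78 − 51.10 = 18.68 → 19 kt.

19 kt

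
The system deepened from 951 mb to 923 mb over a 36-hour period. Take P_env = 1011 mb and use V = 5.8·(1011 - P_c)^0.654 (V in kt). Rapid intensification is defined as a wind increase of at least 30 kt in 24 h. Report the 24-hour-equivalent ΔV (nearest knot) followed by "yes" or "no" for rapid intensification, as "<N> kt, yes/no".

V₁: ΔP = 60, V ≈ 5.8 × 60^0.654 ≈ 84.40 kt.
V₂: ΔP = 88, V ≈ 5.8 × 88^0.654 ≈ 108.42 kt.
ΔV over 36 h = 24.02 kt → 24 h equivalent = 24.02 × 24/36 ≈ 16.01 kt.
16 kt < 30 kt ⇒ not rapid intensification.

16 kt, no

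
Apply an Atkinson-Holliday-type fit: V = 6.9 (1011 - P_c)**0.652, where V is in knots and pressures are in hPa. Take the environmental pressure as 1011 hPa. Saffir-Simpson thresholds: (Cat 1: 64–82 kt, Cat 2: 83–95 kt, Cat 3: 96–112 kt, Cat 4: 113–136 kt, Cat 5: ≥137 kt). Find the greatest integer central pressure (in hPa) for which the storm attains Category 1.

Category 1 begins at V = 64 kt.
Required ΔP = (64/6.9)^(1/0.652) = 9.275^1.534 ≈ 30.45 hPa.
P_c ≤ 1011 − 30.45 = 980.55, so the highest integer P_c is 980 hPa.

980 hPa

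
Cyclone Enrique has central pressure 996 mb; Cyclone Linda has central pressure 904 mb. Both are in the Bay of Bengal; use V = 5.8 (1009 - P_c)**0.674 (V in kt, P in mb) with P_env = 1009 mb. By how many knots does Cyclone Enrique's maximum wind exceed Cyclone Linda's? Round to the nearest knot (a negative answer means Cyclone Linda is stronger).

Cyclone Enrique: ΔP = 13; V ≈ 5.8 × 13^0.674 ≈ 32.68 kt.
Cyclone Linda: ΔP = 105; V ≈ 5.8 × 105^0.674 ≈ 133.57 kt.
Difference ≈ 32.68 − 133.57 = -100.89 → -101 kt.

-101 kt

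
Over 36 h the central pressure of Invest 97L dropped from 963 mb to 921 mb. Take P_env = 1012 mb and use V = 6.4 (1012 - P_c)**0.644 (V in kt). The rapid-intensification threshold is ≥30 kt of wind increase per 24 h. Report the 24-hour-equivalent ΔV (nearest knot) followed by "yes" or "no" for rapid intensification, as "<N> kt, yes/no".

V₁: ΔP = 49, V ≈ 6.4 × 49^0.644 ≈ 78.46 kt.
V₂: ΔP = 91, V ≈ 6.4 × 91^0.644 ≈ 116.90 kt.
ΔV over 36 h = 38.44 kt → 24 h equivalent = 38.44 × 24/36 ≈ 25.63 kt.
26 kt < 30 kt ⇒ not rapid intensification.

26 kt, no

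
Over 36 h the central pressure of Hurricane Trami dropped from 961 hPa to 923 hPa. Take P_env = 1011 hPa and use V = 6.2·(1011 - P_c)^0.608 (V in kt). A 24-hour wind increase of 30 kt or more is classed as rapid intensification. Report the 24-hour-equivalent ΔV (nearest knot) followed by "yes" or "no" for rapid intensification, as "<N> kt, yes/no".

V₁: ΔP = 50, V ≈ 6.2 × 50^0.608 ≈ 66.89 kt.
V₂: ΔP = 88, V ≈ 6.2 × 88^0.608 ≈ 94.33 kt.
ΔV over 36 h = 27.44 kt → 24 h equivalent = 27.44 × 24/36 ≈ 18.29 kt.
18 kt < 30 kt ⇒ not rapid intensification.

18 kt, no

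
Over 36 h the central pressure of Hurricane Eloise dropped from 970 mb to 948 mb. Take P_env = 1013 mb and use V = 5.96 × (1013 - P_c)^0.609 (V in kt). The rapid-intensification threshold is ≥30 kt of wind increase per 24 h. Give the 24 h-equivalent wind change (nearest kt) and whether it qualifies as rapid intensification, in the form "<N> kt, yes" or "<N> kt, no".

V₁: ΔP = 43, V ≈ 5.96 × 43^0.609 ≈ 58.89 kt.
V₂: ΔP = 65, V ≈ 5.96 × 65^0.609 ≈ 75.74 kt.
ΔV over 36 h = 16.85 kt → 24 h equivalent = 16.85 × 24/36 ≈ 11.23 kt.
11 kt < 30 kt ⇒ not rapid intensification.

11 kt, no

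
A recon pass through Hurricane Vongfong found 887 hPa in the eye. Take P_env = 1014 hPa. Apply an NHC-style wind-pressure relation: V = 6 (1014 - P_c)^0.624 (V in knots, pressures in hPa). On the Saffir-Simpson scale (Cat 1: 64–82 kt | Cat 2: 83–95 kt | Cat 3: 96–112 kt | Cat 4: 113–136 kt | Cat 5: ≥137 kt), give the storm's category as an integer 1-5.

ΔP = 1014 − 887 = 127 hPa.
V ≈ 6 × 127^0.624 = 6 × 20.55 ≈ 123 kt.
123 kt falls in the Category 4 band.

4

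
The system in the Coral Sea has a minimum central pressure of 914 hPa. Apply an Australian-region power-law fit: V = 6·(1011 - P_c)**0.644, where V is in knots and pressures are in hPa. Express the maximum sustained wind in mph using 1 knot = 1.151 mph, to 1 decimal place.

ΔP = 1011 − 914 = 97 hPa.
V ≈ 6 × 97^0.644 = 6 × 19.032 ≈ 114.191 kt.
114.191 × 1.151 ≈ 131.43 mph → 131.4 mph.

131.4 mph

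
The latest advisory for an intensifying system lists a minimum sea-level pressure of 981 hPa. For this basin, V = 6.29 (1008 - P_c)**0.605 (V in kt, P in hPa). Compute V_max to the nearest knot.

ΔP = 1008 − 981 = 27 hPa.
27^0.605 ≈ 7.345.
V ≈ 6.29 × 7.345 ≈ 46.2 kt.

46 kt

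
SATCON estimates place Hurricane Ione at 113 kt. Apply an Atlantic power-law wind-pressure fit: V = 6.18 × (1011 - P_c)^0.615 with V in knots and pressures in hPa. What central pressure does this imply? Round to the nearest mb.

898 mb

ΔP = (V / 6.18)^(1/0.615) = (113/6.18)^1.626.
113/6.18 = 18.285; 18.285^1.626 ≈ 112.77 mb.
P_c = 1011 − 112.77 = 898.23 ≈ 898 mb.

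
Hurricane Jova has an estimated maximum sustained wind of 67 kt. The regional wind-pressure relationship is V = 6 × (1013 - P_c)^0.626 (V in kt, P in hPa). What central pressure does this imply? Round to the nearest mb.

ΔP = (V / 6)^(1/0.626) = (67/6)^1.597.
67/6 = 11.167; 11.167^1.597 ≈ 47.21 mb.
P_c = 1013 − 47.21 = 965.79 ≈ 966 mb.

966 mb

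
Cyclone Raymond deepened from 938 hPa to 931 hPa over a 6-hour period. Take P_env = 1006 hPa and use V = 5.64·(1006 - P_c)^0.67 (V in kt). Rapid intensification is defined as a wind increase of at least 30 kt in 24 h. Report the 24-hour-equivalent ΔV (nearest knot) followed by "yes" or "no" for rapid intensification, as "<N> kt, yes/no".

V₁: ΔP = 68, V ≈ 5.64 × 68^0.67 ≈ 95.29 kt.
V₂: ΔP = 75, V ≈ 5.64 × 75^0.67 ≈ 101.76 kt.
ΔV over 6 h = 6.47 kt → 24 h equivalent = 6.47 × 24/6 ≈ 25.88 kt.
26 kt < 30 kt ⇒ not rapid intensification.

26 kt, no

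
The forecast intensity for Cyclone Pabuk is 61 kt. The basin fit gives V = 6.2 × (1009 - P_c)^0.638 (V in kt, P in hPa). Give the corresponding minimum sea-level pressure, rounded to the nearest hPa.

973 hPa

ΔP = (V / 6.2)^(1/0.638) = (61/6.2)^1.567.
61/6.2 = 9.839; 9.839^1.567 ≈ 36.00 hPa.
P_c = 1009 − 36.00 = 973.00 ≈ 973 hPa.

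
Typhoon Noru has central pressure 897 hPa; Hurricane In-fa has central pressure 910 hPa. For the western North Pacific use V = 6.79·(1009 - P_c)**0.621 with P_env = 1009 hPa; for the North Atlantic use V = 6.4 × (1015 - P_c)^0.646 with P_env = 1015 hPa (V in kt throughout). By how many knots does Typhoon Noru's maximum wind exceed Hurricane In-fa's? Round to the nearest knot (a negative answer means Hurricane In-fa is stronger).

-2 kt

Typhoon Noru: ΔP = 112; V ≈ 6.79 × 112^0.621 ≈ 127.18 kt.
Hurricane In-fa: ΔP = 105; V ≈ 6.4 × 105^0.646 ≈ 129.38 kt.
Difference ≈ 127.18 − 129.38 = -2.20 → -2 kt.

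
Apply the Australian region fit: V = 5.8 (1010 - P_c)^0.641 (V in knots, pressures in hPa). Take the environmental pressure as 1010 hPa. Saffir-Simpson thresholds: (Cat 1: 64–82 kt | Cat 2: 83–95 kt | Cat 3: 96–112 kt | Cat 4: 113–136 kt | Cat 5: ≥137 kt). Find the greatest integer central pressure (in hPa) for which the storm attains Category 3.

Category 3 begins at V = 96 kt.
Required ΔP = (96/5.8)^(1/0.641) = 16.552^1.560 ≈ 79.70 hPa.
P_c ≤ 1010 − 79.70 = 930.30, so the highest integer P_c is 930 hPa.

930 hPa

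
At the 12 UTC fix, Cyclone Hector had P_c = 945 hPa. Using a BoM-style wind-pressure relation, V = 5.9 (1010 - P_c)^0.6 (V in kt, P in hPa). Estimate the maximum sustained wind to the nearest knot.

ΔP = 1010 − 945 = 65 hPa.
65^0.6 ≈ 12.239.
V ≈ 5.9 × 12.239 ≈ 72.2 kt.

72 kt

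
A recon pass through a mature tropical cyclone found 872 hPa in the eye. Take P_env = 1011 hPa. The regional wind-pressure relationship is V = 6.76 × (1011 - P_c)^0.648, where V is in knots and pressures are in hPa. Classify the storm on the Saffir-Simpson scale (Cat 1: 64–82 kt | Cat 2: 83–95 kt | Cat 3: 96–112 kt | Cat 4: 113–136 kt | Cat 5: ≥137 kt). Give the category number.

5

ΔP = 1011 − 872 = 139 hPa.
V ≈ 6.76 × 139^0.648 = 6.76 × 24.47 ≈ 165 kt.
165 kt falls in the Category 5 band.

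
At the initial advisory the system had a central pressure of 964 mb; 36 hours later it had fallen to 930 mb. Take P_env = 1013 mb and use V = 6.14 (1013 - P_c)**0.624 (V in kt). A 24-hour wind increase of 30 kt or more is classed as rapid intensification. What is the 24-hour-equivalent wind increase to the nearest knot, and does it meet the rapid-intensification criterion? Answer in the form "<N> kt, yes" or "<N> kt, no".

V₁: ΔP = 49, V ≈ 6.14 × 49^0.624 ≈ 69.64 kt.
V₂: ΔP = 83, V ≈ 6.14 × 83^0.624 ≈ 96.75 kt.
ΔV over 36 h = 27.11 kt → 24 h equivalent = 27.11 × 24/36 ≈ 18.07 kt.
18 kt < 30 kt ⇒ not rapid intensification.

18 kt, no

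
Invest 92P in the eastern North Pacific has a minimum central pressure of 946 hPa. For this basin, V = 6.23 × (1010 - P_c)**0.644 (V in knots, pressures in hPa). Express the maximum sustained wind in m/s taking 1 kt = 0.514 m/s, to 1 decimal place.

ΔP = 1010 − 946 = 64 hPa.
V ≈ 6.23 × 64^0.644 = 6.23 × 14.561 ≈ 90.713 kt.
90.713 × 0.514 ≈ 46.63 m/s → 46.6 m/s.

46.6 m/s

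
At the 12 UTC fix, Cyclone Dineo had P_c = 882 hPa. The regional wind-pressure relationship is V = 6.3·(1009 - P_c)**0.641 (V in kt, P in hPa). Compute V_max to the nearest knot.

ΔP = 1009 − 882 = 127 hPa.
127^0.641 ≈ 22.312.
V ≈ 6.3 × 22.312 ≈ 140.6 kt.

141 kt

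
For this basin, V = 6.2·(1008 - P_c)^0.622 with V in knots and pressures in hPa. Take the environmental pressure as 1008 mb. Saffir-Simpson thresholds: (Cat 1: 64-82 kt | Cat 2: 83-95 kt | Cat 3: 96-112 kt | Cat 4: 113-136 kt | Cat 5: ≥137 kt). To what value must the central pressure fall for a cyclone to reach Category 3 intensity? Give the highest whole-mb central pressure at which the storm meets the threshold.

Category 3 begins at V = 96 kt.
Required ΔP = (96/6.2)^(1/0.622) = 15.484^1.608 ≈ 81.84 mb.
P_c ≤ 1008 − 81.84 = 926.16, so the highest integer P_c is 926 mb.

926 mb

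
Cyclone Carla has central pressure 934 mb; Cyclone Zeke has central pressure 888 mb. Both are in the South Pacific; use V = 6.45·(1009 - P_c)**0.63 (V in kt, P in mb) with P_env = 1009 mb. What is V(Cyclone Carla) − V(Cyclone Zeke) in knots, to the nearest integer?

-34 kt

Cyclone Carla: ΔP = 75; V ≈ 6.45 × 75^0.63 ≈ 97.91 kt.
Cyclone Zeke: ΔP = 121; V ≈ 6.45 × 121^0.63 ≈ 132.35 kt.
Difference ≈ 97.91 − 132.35 = -34.44 → -34 kt.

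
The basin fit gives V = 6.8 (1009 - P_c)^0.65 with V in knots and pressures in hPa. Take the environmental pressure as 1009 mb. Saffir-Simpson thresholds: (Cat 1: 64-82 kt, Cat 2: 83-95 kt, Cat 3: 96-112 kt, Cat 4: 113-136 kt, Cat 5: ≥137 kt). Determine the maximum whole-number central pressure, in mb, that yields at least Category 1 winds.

Category 1 begins at V = 64 kt.
Required ΔP = (64/6.8)^(1/0.65) = 9.412^1.538 ≈ 31.47 mb.
P_c ≤ 1009 − 31.47 = 977.53, so the highest integer P_c is 977 mb.

977 mb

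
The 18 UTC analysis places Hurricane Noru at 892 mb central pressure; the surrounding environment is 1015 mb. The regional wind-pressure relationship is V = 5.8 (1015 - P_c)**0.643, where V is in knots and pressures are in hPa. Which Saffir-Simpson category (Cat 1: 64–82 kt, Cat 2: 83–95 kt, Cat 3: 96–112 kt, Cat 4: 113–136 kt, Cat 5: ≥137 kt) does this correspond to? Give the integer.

ΔP = 1015 − 892 = 123 mb.
V ≈ 5.8 × 123^0.643 = 5.8 × 22.07 ≈ 128 kt.
128 kt falls in the Category 4 band.

4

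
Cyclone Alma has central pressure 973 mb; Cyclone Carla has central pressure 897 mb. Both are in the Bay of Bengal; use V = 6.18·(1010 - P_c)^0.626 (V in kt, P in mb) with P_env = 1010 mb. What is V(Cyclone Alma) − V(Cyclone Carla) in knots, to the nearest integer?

-60 kt

Cyclone Alma: ΔP = 37; V ≈ 6.18 × 37^0.626 ≈ 59.25 kt.
Cyclone Carla: ΔP = 113; V ≈ 6.18 × 113^0.626 ≈ 119.18 kt.
Difference ≈ 59.25 − 119.18 = -59.93 → -60 kt.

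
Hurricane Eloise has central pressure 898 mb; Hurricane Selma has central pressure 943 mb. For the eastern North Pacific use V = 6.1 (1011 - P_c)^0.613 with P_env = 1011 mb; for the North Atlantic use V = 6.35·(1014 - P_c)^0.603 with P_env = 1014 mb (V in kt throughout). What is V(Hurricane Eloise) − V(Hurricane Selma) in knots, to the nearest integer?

28 kt

Hurricane Eloise: ΔP = 113; V ≈ 6.1 × 113^0.613 ≈ 110.63 kt.
Hurricane Selma: ΔP = 71; V ≈ 6.35 × 71^0.603 ≈ 83.00 kt.
Difference ≈ 110.63 − 83.00 = 27.63 → 28 kt.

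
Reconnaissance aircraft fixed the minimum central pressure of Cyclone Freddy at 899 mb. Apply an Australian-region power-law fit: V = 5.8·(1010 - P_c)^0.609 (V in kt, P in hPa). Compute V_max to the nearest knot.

102 kt

ΔP = 1010 − 899 = 111 mb.
111^0.609 ≈ 17.604.
V ≈ 5.8 × 17.604 ≈ 102.1 kt.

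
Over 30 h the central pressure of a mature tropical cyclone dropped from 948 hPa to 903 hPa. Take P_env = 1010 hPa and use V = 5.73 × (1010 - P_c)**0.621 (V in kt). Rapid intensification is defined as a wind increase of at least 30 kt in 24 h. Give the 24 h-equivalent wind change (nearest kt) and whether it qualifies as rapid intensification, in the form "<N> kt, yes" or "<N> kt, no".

V₁: ΔP = 62, V ≈ 5.73 × 62^0.621 ≈ 74.34 kt.
V₂: ΔP = 107, V ≈ 5.73 × 107^0.621 ≈ 104.33 kt.
ΔV over 30 h = 29.99 kt → 24 h equivalent = 29.99 × 24/30 ≈ 23.99 kt.
24 kt < 30 kt ⇒ not rapid intensification.

24 kt, no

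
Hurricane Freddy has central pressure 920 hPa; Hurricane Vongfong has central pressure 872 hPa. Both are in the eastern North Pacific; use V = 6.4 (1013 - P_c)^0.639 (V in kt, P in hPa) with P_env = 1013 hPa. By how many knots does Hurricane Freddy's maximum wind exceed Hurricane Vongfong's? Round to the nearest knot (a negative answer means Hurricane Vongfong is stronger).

Hurricane Freddy: ΔP = 93; V ≈ 6.4 × 93^0.639 ≈ 115.89 kt.
Hurricane Vongfong: ΔP = 141; V ≈ 6.4 × 141^0.639 ≈ 151.19 kt.
Difference ≈ 115.89 − 151.19 = -35.30 → -35 kt.

-35 kt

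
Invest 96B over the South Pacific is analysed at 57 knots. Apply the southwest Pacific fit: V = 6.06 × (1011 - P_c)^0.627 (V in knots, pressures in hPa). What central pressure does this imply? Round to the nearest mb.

975 mb

ΔP = (V / 6.06)^(1/0.627) = (57/6.06)^1.595.
57/6.06 = 9.406; 9.406^1.595 ≈ 35.68 mb.
P_c = 1011 − 35.68 = 975.32 ≈ 975 mb.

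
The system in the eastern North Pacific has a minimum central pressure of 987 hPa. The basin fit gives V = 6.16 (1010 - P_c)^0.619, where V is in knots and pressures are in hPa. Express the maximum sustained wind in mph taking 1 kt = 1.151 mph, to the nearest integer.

ΔP = 1010 − 987 = 23 hPa.
V ≈ 6.16 × 23^0.619 = 6.16 × 6.965 ≈ 42.903 kt.
42.903 × 1.151 ≈ 49.38 mph → 49 mph.

49 mph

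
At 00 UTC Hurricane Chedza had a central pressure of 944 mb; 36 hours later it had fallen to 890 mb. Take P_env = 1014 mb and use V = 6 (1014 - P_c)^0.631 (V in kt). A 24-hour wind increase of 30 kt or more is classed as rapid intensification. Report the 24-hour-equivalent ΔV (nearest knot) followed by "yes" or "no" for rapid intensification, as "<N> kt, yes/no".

25 kt, no

V₁: ΔP = 70, V ≈ 6 × 70^0.631 ≈ 87.58 kt.
V₂: ΔP = 124, V ≈ 6 × 124^0.631 ≈ 125.63 kt.
ΔV over 36 h = 38.05 kt → 24 h equivalent = 38.05 × 24/36 ≈ 25.37 kt.
25 kt < 30 kt ⇒ not rapid intensification.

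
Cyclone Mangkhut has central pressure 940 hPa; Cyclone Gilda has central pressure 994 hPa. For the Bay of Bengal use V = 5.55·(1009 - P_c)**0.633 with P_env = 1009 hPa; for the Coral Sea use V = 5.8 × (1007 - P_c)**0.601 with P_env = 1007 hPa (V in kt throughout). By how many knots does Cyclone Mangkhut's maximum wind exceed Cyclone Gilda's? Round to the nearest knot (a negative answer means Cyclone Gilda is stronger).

54 kt

Cyclone Mangkhut: ΔP = 69; V ≈ 5.55 × 69^0.633 ≈ 80.96 kt.
Cyclone Gilda: ΔP = 13; V ≈ 5.8 × 13^0.601 ≈ 27.10 kt.
Difference ≈ 80.96 − 27.10 = 53.86 → 54 kt.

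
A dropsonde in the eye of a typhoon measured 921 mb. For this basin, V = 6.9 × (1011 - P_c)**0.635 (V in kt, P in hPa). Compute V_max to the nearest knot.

ΔP = 1011 − 921 = 90 mb.
90^0.635 ≈ 17.416.
V ≈ 6.9 × 17.416 ≈ 120.2 kt.

120 kt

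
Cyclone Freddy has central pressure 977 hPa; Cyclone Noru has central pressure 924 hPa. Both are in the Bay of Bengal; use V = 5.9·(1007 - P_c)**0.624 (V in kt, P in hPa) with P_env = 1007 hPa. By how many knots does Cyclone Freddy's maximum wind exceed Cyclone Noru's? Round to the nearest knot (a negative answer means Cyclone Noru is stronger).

Cyclone Freddy: ΔP = 30; V ≈ 5.9 × 30^0.624 ≈ 49.27 kt.
Cyclone Noru: ΔP = 83; V ≈ 5.9 × 83^0.624 ≈ 92.97 kt.
Difference ≈ 49.27 − 92.97 = -43.70 → -44 kt.

-44 kt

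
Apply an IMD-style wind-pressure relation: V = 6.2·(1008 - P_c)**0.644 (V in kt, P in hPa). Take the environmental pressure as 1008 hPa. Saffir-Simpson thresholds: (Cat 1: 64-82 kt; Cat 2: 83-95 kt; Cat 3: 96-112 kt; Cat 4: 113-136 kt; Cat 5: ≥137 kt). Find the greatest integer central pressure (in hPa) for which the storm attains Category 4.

Category 4 begins at V = 113 kt.
Required ΔP = (113/6.2)^(1/0.644) = 18.226^1.553 ≈ 90.70 hPa.
P_c ≤ 1008 − 90.70 = 917.30, so the highest integer P_c is 917 hPa.

917 hPa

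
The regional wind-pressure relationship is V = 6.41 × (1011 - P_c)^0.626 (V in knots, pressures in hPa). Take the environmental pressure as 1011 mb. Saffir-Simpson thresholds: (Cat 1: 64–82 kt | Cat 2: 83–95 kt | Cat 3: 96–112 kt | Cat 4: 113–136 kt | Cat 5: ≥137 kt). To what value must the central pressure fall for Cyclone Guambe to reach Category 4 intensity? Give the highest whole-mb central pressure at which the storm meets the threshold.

913 mb

Category 4 begins at V = 113 kt.
Required ΔP = (113/6.41)^(1/0.626) = 17.629^1.597 ≈ 97.90 mb.
P_c ≤ 1011 − 97.90 = 913.10, so the highest integer P_c is 913 mb.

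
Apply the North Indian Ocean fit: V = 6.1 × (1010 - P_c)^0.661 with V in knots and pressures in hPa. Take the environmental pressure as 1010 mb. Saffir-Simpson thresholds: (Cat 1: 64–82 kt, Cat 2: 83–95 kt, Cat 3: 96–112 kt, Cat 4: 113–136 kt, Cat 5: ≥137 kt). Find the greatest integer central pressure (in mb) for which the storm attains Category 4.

Category 4 begins at V = 113 kt.
Required ΔP = (113/6.1)^(1/0.661) = 18.525^1.513 ≈ 82.78 mb.
P_c ≤ 1010 − 82.78 = 927.22, so the highest integer P_c is 927 mb.

927 mb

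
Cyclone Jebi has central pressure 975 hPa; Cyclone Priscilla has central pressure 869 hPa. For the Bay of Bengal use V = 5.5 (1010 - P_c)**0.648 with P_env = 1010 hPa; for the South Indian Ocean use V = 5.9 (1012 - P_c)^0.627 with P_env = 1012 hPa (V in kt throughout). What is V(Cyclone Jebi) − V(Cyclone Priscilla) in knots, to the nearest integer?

-77 kt

Cyclone Jebi: ΔP = 35; V ≈ 5.5 × 35^0.648 ≈ 55.07 kt.
Cyclone Priscilla: ΔP = 143; V ≈ 5.9 × 143^0.627 ≈ 132.51 kt.
Difference ≈ 55.07 − 132.51 = -77.44 → -77 kt.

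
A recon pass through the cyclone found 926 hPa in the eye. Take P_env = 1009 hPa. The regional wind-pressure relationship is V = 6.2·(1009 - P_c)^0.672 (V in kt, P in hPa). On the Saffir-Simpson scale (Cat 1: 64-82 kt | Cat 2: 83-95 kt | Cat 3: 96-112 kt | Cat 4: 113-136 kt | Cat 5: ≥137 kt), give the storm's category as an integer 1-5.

ΔP = 1009 − 926 = 83 hPa.
V ≈ 6.2 × 83^0.672 = 6.2 × 19.48 ≈ 121 kt.
121 kt falls in the Category 4 band.

4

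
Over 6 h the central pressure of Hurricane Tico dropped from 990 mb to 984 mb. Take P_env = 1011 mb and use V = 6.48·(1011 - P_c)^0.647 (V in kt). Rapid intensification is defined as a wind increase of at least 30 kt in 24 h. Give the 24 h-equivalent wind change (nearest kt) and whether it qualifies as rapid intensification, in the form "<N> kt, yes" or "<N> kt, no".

33 kt, yes

V₁: ΔP = 21, V ≈ 6.48 × 21^0.647 ≈ 46.46 kt.
V₂: ΔP = 27, V ≈ 6.48 × 27^0.647 ≈ 54.66 kt.
ΔV over 6 h = 8.20 kt → 24 h equivalent = 8.20 × 24/6 ≈ 32.80 kt.
33 kt ≥ 30 kt ⇒ rapid intensification.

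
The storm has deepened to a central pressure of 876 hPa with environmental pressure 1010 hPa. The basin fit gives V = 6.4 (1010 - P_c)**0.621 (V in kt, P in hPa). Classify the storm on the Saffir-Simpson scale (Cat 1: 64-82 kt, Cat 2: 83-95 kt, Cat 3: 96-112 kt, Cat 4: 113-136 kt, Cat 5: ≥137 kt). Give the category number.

ΔP = 1010 − 876 = 134 hPa.
V ≈ 6.4 × 134^0.621 = 6.4 × 20.94 ≈ 134 kt.
134 kt falls in the Category 4 band.

4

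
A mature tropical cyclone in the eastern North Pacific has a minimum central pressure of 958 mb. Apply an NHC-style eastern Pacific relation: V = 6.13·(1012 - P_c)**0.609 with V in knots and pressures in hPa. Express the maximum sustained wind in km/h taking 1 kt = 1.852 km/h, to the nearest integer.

129 km/h

ΔP = 1012 − 958 = 54 mb.
V ≈ 6.13 × 54^0.609 = 6.13 × 11.351 ≈ 69.581 kt.
69.581 × 1.852 ≈ 128.86 km/h → 129 km/h.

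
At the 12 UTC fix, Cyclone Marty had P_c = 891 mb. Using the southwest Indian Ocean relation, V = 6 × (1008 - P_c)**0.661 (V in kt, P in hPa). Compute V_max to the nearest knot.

140 kt

ΔP = 1008 − 891 = 117 mb.
117^0.661 ≈ 23.285.
V ≈ 6 × 23.285 ≈ 139.7 kt.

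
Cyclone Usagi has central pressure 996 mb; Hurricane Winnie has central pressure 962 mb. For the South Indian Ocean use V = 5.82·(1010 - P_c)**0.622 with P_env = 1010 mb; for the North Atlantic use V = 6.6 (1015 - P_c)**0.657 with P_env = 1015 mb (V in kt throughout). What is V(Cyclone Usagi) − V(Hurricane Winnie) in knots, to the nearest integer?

-60 kt

Cyclone Usagi: ΔP = 14; V ≈ 5.82 × 14^0.622 ≈ 30.05 kt.
Hurricane Winnie: ΔP = 53; V ≈ 6.6 × 53^0.657 ≈ 89.62 kt.
Difference ≈ 30.05 − 89.62 = -59.57 → -60 kt.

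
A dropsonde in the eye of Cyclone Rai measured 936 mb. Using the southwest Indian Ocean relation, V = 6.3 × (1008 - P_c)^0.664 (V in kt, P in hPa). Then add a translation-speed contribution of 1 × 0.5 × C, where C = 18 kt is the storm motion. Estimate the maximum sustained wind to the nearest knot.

ΔP = 1008 − 936 = 72 mb.
72^0.664 ≈ 17.111.
V ≈ 6.3 × 17.111 ≈ 107.8 kt.
Translation term: 1 × 0.5 × 18 = 9 kt.
Corrected V ≈ 116.8 kt → 117 kt.

117 kt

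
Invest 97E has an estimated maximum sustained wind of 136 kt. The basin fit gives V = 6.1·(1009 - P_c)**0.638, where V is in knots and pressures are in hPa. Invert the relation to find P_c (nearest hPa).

879 hPa

ΔP = (V / 6.1)^(1/0.638) = (136/6.1)^1.567.
136/6.1 = 22.295; 22.295^1.567 ≈ 129.77 hPa.
P_c = 1009 − 129.77 = 879.23 ≈ 879 hPa.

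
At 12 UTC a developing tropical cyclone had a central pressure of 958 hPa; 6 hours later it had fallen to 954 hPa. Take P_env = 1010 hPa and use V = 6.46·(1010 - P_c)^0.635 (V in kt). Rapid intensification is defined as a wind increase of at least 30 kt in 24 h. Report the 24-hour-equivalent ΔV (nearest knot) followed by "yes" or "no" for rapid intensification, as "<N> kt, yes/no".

15 kt, no

V₁: ΔP = 52, V ≈ 6.46 × 52^0.635 ≈ 79.41 kt.
V₂: ΔP = 56, V ≈ 6.46 × 56^0.635 ≈ 83.24 kt.
ΔV over 6 h = 3.83 kt → 24 h equivalent = 3.83 × 24/6 ≈ 15.32 kt.
15 kt < 30 kt ⇒ not rapid intensification.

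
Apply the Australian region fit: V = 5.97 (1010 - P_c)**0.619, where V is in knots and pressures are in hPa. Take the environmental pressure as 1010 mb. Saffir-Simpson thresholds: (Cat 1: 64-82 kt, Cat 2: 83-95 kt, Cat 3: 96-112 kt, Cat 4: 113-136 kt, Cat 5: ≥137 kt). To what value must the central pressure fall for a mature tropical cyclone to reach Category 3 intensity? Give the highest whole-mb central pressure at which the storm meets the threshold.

921 mb

Category 3 begins at V = 96 kt.
Required ΔP = (96/5.97)^(1/0.619) = 16.080^1.616 ≈ 88.88 mb.
P_c ≤ 1010 − 88.88 = 921.12, so the highest integer P_c is 921 mb.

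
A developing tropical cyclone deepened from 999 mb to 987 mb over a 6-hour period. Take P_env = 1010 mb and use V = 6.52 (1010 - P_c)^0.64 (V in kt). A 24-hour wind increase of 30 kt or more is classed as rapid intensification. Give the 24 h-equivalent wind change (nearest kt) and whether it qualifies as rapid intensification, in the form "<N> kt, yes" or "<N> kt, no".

73 kt, yes

V₁: ΔP = 11, V ≈ 6.52 × 11^0.64 ≈ 30.25 kt.
V₂: ΔP = 23, V ≈ 6.52 × 23^0.64 ≈ 48.50 kt.
ΔV over 6 h = 18.25 kt → 24 h equivalent = 18.25 × 24/6 ≈ 73.00 kt.
73 kt ≥ 30 kt ⇒ rapid intensification.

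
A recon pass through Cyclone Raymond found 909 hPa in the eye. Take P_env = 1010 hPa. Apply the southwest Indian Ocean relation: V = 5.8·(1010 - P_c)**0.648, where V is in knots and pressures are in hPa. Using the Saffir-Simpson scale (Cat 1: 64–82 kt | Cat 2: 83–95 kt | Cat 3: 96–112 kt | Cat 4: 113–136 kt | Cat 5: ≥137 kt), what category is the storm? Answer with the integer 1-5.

4

ΔP = 1010 − 909 = 101 hPa.
V ≈ 5.8 × 101^0.648 = 5.8 × 19.90 ≈ 115 kt.
115 kt falls in the Category 4 band.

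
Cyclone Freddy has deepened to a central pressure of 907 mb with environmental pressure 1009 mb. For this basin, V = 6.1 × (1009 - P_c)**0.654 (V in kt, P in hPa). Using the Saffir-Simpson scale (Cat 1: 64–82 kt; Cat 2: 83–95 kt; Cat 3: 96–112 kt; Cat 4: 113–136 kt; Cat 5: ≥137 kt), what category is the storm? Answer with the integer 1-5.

ΔP = 1009 − 907 = 102 mb.
V ≈ 6.1 × 102^0.654 = 6.1 × 20.59 ≈ 126 kt.
126 kt falls in the Category 4 band.

4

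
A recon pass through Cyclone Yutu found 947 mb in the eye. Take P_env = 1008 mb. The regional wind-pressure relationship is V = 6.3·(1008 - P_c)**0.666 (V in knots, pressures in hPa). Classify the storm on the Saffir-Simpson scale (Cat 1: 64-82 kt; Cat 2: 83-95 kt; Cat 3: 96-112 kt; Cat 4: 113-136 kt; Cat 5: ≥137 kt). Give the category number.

ΔP = 1008 − 947 = 61 mb.
V ≈ 6.3 × 61^0.666 = 6.3 × 15.45 ≈ 97 kt.
97 kt falls in the Category 3 band.

3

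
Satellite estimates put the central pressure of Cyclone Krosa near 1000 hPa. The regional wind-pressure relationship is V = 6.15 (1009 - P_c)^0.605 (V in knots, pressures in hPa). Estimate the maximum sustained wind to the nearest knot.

ΔP = 1009 − 1000 = 9 hPa.
9^0.605 ≈ 3.778.
V ≈ 6.15 × 3.778 ≈ 23.2 kt.

23 kt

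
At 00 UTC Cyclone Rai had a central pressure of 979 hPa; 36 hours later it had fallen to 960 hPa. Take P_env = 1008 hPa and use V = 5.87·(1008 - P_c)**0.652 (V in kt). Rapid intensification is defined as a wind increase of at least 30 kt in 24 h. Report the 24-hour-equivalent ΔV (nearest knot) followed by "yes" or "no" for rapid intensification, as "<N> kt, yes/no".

14 kt, no

V₁: ΔP = 29, V ≈ 5.87 × 29^0.652 ≈ 52.74 kt.
V₂: ΔP = 48, V ≈ 5.87 × 48^0.652 ≈ 73.25 kt.
ΔV over 36 h = 20.51 kt → 24 h equivalent = 20.51 × 24/36 ≈ 13.67 kt.
14 kt < 30 kt ⇒ not rapid intensification.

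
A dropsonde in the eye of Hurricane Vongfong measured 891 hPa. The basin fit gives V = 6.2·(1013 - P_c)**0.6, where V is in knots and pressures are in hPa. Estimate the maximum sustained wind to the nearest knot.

111 kt

ΔP = 1013 − 891 = 122 hPa.
122^0.6 ≈ 17.857.
V ≈ 6.2 × 17.857 ≈ 110.7 kt.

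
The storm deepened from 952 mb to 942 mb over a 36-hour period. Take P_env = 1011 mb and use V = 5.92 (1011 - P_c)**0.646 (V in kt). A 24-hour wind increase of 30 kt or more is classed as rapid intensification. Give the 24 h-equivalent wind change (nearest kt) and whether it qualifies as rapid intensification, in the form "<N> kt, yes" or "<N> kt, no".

V₁: ΔP = 59, V ≈ 5.92 × 59^0.646 ≈ 82.47 kt.
V₂: ΔP = 69, V ≈ 5.92 × 69^0.646 ≈ 91.25 kt.
ΔV over 36 h = 8.78 kt → 24 h equivalent = 8.78 × 24/36 ≈ 5.85 kt.
6 kt < 30 kt ⇒ not rapid intensification.

6 kt, no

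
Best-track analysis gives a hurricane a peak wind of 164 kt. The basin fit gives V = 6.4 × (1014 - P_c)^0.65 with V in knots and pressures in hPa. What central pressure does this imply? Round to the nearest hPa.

ΔP = (V / 6.4)^(1/0.65) = (164/6.4)^1.538.
164/6.4 = 25.625; 25.625^1.538 ≈ 146.95 hPa.
P_c = 1014 − 146.95 = 867.05 ≈ 867 hPa.

867 hPa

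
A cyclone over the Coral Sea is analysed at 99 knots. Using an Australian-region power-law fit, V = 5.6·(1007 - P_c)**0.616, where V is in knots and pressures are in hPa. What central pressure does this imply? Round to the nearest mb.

901 mb

ΔP = (V / 5.6)^(1/0.616) = (99/5.6)^1.623.
99/5.6 = 17.679; 17.679^1.623 ≈ 105.94 mb.
P_c = 1007 − 105.94 = 901.06 ≈ 901 mb.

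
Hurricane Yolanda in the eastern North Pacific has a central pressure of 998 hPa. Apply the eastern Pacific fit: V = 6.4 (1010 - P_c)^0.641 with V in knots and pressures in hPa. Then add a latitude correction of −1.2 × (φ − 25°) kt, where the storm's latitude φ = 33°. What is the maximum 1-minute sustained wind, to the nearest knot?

22 kt

ΔP = 1010 − 998 = 12 hPa.
12^0.641 ≈ 4.918.
V ≈ 6.4 × 4.918 ≈ 31.5 kt.
Latitude correction: −1.2 × (33 − 25) = -9.6 kt.
Corrected V ≈ 21.9 kt → 22 kt.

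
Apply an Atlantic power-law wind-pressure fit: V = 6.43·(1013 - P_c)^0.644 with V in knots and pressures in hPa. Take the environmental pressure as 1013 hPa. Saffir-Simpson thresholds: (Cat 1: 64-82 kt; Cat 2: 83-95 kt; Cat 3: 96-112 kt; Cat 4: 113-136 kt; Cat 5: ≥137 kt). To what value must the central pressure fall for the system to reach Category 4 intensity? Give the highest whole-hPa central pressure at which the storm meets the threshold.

Category 4 begins at V = 113 kt.
Required ΔP = (113/6.43)^(1/0.644) = 17.574^1.553 ≈ 85.71 hPa.
P_c ≤ 1013 − 85.71 = 927.29, so the highest integer P_c is 927 hPa.

927 hPa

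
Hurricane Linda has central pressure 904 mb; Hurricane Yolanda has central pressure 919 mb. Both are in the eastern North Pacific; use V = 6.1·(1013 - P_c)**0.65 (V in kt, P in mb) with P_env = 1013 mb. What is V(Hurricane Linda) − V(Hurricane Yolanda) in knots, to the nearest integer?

12 kt

Hurricane Linda: ΔP = 109; V ≈ 6.1 × 109^0.65 ≈ 128.72 kt.
Hurricane Yolanda: ΔP = 94; V ≈ 6.1 × 94^0.65 ≈ 116.91 kt.
Difference ≈ 128.72 − 116.91 = 11.81 → 12 kt.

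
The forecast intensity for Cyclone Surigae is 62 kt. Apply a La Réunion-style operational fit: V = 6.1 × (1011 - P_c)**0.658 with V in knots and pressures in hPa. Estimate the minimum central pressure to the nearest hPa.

ΔP = (V / 6.1)^(1/0.658) = (62/6.1)^1.520.
62/6.1 = 10.164; 10.164^1.520 ≈ 33.92 hPa.
P_c = 1011 − 33.92 = 977.08 ≈ 977 hPa.

977 hPa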